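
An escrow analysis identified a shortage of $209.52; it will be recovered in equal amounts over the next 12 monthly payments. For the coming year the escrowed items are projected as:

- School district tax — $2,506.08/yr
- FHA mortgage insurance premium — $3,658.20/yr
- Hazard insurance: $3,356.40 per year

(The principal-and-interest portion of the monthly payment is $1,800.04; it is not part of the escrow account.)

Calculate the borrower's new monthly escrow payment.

School district tax = $2,506.08/yr
FHA mortgage insurance premium = $3,658.20/yr
Hazard insurance = $3,356.40/yr
Combined annual = $9,520.68
Base monthly escrow = $9,520.68 / 12 = $793.39
Monthly shortage recovery: $209.52 ÷ 12 = $17.46
Adjusted monthly = $793.39 + $17.46 = $810.85

$810.85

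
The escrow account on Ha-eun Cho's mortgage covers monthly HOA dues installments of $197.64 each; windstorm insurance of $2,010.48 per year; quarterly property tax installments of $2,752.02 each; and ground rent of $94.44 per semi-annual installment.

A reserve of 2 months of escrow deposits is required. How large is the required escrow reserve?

HOA dues — $197.64 × 12 = $2,371.68 annually
Windstorm insurance — $2,010.48 annually
Property tax — $2,752.02 × 4 = $11,008.08 annually
Ground rent — $94.44 × 2 = $188.88 annually
Total annual escrow = $2,371.68 + $2,010.48 + $11,008.08 + $188.88 = $15,579.12
Per month = $15,579.12 / 12 = $1,298.26
Cushion = 2 × $1,298.26 = $2,596.52

$2,596.52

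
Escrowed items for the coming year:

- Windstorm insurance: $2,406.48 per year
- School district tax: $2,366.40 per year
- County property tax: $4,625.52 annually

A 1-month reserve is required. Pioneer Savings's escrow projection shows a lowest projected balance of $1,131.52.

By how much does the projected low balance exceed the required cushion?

Windstorm insurance — $2,406.48/yr
School district tax — $2,366.40/yr
County property tax — $4,625.52/yr
Combined annual = $2,406.48 + $2,366.40 + $4,625.52 = $9,398.40
Monthly escrow = $9,398.40 ÷ 12 = $783.20
Cushion = 1 × $783.20 = $783.20
Surplus = $1,131.52 − $783.20 = $348.32

$348.32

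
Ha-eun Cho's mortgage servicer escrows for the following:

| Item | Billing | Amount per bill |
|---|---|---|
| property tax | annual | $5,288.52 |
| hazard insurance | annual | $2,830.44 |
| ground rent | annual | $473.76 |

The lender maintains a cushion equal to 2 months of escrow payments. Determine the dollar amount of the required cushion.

$1,432.12

Property tax — $5,288.52/yr
Hazard insurance — $2,830.44/yr
Ground rent — $473.76/yr
Annual escrow total = $8,592.72
Per month = $8,592.72 ÷ 12 = $716.06
Required cushion = 2 × $716.06 = $1,432.12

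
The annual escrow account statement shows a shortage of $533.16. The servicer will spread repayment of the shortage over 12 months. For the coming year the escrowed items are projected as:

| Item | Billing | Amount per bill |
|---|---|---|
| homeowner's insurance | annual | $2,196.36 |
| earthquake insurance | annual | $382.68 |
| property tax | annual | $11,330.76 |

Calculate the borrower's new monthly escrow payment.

$1,203.58

Homeowner's insurance = $2,196.36
Earthquake insurance = $382.68
Property tax = $11,330.76
Total annual escrow = $2,196.36 + $382.68 + $11,330.76 = $13,909.80
Monthly = $13,909.80 ÷ 12 = $1,159.15
Shortage per month = $533.16 / 12 = $44.43
Adjusted monthly = $1,159.15 + $44.43 = $1,203.58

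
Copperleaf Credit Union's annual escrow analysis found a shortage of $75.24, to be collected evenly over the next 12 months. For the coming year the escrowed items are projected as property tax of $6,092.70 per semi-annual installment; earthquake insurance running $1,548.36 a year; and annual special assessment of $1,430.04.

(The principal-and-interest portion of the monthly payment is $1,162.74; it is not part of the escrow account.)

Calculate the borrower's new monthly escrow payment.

$1,269.92

Property tax = $6,092.70 × 2 = $12,185.40
Earthquake insurance = $1,548.36
Special assessment = $1,430.04
Yearly total = $12,185.40 + $1,548.36 + $1,430.04 = $15,163.80
Monthly = $15,163.80 ÷ 12 = $1,263.65
Monthly shortage recovery: $75.24 ÷ 12 = $6.27
New monthly escrow = $1,263.65 + $6.27 = $1,269.92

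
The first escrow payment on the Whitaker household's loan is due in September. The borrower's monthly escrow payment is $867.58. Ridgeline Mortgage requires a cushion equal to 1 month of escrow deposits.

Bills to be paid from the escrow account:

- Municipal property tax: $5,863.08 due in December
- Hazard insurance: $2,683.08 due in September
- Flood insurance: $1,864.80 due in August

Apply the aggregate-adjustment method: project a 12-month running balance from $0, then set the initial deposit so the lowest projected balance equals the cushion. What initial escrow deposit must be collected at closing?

Cushion = 1 × $867.58 = $867.58
Trial balance (start $0, +$867.58 each month, − disbursements):
  Sep: +$867.58 − $2,683.08 → -$1,815.50
  Oct: +$867.58 → -$947.92
  Nov: +$867.58 → -$80.34
  Dec: +$867.58 − $5,863.08 → -$5,075.84
  Jan: +$867.58 → -$4,208.26
  Feb: +$867.58 → -$3,340.68
  Mar: +$867.58 → -$2,473.10
  Apr: +$867.58 → -$1,605.52
  May: +$867.58 → -$737.94
  Jun: +$867.58 → $129.64
  Jul: +$867.58 → $997.22
  Aug: +$867.58 − $1,864.80 → $0.00
Lowest trial balance = -$5,075.84 (Dec)
Initial deposit = cushion − low point = $867.58 − (-$5,075.84) = $5,943.42

$5,943.42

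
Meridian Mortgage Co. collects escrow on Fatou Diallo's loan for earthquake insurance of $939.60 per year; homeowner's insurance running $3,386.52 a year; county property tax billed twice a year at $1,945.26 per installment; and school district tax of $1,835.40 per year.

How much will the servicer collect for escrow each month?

$837.67

Earthquake insurance: $939.60/yr
Homeowner's insurance: $3,386.52/yr
County property tax: $1,945.26 × 2 = $3,890.52/yr
School district tax: $1,835.40/yr
Total annual escrow = $939.60 + $3,386.52 + $3,890.52 + $1,835.40 = $10,052.04
Monthly = $10,052.04 ÷ 12 = $837.67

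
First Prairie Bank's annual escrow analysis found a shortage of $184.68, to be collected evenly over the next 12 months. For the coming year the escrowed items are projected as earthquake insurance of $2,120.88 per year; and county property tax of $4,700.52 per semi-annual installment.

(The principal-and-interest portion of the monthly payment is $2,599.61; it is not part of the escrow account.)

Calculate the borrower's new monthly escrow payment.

$975.55

Earthquake insurance — $2,120.88
County property tax — $4,700.52 × 2 = $9,401.04
Annual escrow total = $11,521.92
Monthly = $11,521.92 ÷ 12 = $960.16
Monthly shortage recovery: $184.68 / 12 = $15.39
Adjusted monthly = $960.16 + $15.39 = $975.55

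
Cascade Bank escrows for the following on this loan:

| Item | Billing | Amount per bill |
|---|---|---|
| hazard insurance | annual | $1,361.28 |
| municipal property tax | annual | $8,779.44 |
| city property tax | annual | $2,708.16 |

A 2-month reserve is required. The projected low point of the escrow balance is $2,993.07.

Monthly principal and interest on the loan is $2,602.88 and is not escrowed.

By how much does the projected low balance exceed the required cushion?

$851.59

Hazard insurance: $1,361.28 annually
Municipal property tax: $8,779.44 annually
City property tax: $2,708.16 annually
Yearly total = $12,848.88
Base monthly escrow = $12,848.88 / 12 = $1,070.74
Required reserve = 2 × $1,070.74 = $2,141.48
Excess over cushion: $2,993.07 − $2,141.48 = $851.59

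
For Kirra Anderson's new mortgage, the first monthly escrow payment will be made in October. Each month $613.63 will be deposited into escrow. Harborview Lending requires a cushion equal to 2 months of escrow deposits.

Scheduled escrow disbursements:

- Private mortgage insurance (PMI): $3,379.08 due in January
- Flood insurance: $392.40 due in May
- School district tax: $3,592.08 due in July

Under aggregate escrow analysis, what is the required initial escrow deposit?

Cushion = 2 × $613.63 = $1,227.26
Trial balance (start $0, +$613.63 each month, − disbursements):
  Oct: +$613.63 → $613.63
  Nov: +$613.63 → $1,227.26
  Dec: +$613.63 → $1,840.89
  Jan: +$613.63 − $3,379.08 → -$924.56
  Feb: +$613.63 → -$310.93
  Mar: +$613.63 → $302.70
  Apr: +$613.63 → $916.33
  May: +$613.63 − $392.40 → $1,137.56
  Jun: +$613.63 → $1,751.19
  Jul: +$613.63 − $3,592.08 → -$1,227.26
  Aug: +$613.63 → -$613.63
  Sep: +$613.63 → $0.00
Lowest trial balance = -$1,227.26 (Jul)
Initial deposit = cushion − low point = $1,227.26 − (-$1,227.26) = $2,454.52

$2,454.52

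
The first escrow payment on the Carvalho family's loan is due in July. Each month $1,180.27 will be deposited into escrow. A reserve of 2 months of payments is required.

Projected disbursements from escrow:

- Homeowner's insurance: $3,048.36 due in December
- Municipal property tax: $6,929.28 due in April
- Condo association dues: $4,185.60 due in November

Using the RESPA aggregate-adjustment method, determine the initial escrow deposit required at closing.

Cushion = 2 × $1,180.27 = $2,360.54
Trial balance (start $0, +$1,180.27 each month, − disbursements):
  Jul: +$1,180.27 → $1,180.27
  Aug: +$1,180.27 → $2,360.54
  Sep: +$1,180.27 → $3,540.81
  Oct: +$1,180.27 → $4,721.08
  Nov: +$1,180.27 − $4,185.60 → $1,715.75
  Dec: +$1,180.27 − $3,048.36 → -$152.34
  Jan: +$1,180.27 → $1,027.93
  Feb: +$1,180.27 → $2,208.20
  Mar: +$1,180.27 → $3,388.47
  Apr: +$1,180.27 − $6,929.28 → -$2,360.54
  May: +$1,180.27 → -$1,180.27
  Jun: +$1,180.27 → $0.00
Lowest trial balance = -$2,360.54 (Apr)
Initial deposit = cushion − low point = $2,360.54 − (-$2,360.54) = $4,721.08

$4,721.08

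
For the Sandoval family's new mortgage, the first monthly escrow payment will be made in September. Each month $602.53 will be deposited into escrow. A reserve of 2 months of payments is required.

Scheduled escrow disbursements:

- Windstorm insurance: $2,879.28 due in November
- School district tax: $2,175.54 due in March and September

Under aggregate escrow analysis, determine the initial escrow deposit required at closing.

$4,452.29

Cushion = 2 × $602.53 = $1,205.06
Trial balance (start $0, +$602.53 each month, − disbursements):
  Sep: +$602.53 − $2,175.54 → -$1,573.01
  Oct: +$602.53 → -$970.48
  Nov: +$602.53 − $2,879.28 → -$3,247.23
  Dec: +$602.53 → -$2,644.70
  Jan: +$602.53 → -$2,042.17
  Feb: +$602.53 → -$1,439.64
  Mar: +$602.53 − $2,175.54 → -$3,012.65
  Apr: +$602.53 → -$2,410.12
  May: +$602.53 → -$1,807.59
  Jun: +$602.53 → -$1,205.06
  Jul: +$602.53 → -$602.53
  Aug: +$602.53 → $0.00
Lowest trial balance = -$3,247.23 (Nov)
Initial deposit = cushion − low point = $1,205.06 − (-$3,247.23) = $4,452.29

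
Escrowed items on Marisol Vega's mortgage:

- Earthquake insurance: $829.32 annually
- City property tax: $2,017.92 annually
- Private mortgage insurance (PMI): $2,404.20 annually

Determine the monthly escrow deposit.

Earthquake insurance: $829.32 annually
City property tax: $2,017.92 annually
Private mortgage insurance (PMI): $2,404.20 annually
Total per year = $5,251.44
Monthly escrow = $5,251.44 / 12 = $437.62

$437.62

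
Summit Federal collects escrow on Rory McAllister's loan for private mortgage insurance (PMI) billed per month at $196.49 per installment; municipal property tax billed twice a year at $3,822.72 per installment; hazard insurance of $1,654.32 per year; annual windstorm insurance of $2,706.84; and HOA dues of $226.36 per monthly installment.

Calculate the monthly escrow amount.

Private mortgage insurance (PMI) = $196.49 × 12 = $2,357.88/yr
Municipal property tax = $3,822.72 × 2 = $7,645.44/yr
Hazard insurance = $1,654.32/yr
Windstorm insurance = $2,706.84/yr
HOA dues = $226.36 × 12 = $2,716.32/yr
Total per year = $2,357.88 + $7,645.44 + $1,654.32 + $2,706.84 + $2,716.32 = $17,080.80
Monthly escrow = $17,080.80 / 12 = $1,423.40

$1,423.40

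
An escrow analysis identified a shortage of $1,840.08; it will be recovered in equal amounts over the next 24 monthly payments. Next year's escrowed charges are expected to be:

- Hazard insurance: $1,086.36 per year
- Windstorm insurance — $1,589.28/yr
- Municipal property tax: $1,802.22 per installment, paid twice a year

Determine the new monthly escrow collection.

$600.01

Hazard insurance = $1,086.36/yr
Windstorm insurance = $1,589.28/yr
Municipal property tax = $1,802.22 × 2 = $3,604.44/yr
Yearly total = $6,280.08
Per month = $6,280.08 / 12 = $523.34
Shortage spread = $1,840.08 ÷ 24 = $76.67/mo
New monthly escrow = $523.34 + $76.67 = $600.01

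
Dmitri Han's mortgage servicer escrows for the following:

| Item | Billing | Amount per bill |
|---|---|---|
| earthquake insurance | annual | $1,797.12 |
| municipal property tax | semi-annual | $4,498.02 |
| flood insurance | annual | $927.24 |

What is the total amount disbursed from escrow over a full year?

Earthquake insurance: $1,797.12
Municipal property tax: $4,498.02 × 2 = $8,996.04
Flood insurance: $927.24
Total per year = $11,720.40

$11,720.40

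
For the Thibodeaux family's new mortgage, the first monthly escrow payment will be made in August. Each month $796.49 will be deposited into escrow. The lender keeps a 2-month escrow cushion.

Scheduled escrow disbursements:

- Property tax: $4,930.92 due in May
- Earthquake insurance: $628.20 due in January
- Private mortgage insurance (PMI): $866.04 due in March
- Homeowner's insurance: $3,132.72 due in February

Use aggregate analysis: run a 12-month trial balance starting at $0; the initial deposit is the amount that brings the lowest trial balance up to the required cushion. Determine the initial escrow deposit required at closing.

$3,185.96

Cushion = 2 × $796.49 = $1,592.98
Trial balance (start $0, +$796.49 each month, − disbursements):
  Aug: +$796.49 → $796.49
  Sep: +$796.49 → $1,592.98
  Oct: +$796.49 → $2,389.47
  Nov: +$796.49 → $3,185.96
  Dec: +$796.49 → $3,982.45
  Jan: +$796.49 − $628.20 → $4,150.74
  Feb: +$796.49 − $3,132.72 → $1,814.51
  Mar: +$796.49 − $866.04 → $1,744.96
  Apr: +$796.49 → $2,541.45
  May: +$796.49 − $4,930.92 → -$1,592.98
  Jun: +$796.49 → -$796.49
  Jul: +$796.49 → $0.00
Lowest trial balance = -$1,592.98 (May)
Initial deposit = cushion − low point = $1,592.98 − (-$1,592.98) = $3,185.96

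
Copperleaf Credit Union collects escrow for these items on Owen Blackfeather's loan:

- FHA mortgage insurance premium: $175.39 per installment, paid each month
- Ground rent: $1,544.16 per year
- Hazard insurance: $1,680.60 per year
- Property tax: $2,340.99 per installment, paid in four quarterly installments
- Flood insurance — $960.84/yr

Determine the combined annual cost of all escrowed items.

$15,654.24

FHA mortgage insurance premium: $175.39 × 12 = $2,104.68 per year
Ground rent: $1,544.16 per year
Hazard insurance: $1,680.60 per year
Property tax: $2,340.99 × 4 = $9,363.96 per year
Flood insurance: $960.84 per year
Annual escrow total = $15,654.24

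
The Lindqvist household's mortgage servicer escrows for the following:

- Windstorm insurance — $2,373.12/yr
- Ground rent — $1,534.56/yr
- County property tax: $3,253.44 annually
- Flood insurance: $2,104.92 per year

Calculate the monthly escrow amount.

$772.17

Windstorm insurance — $2,373.12 annually
Ground rent — $1,534.56 annually
County property tax — $3,253.44 annually
Flood insurance — $2,104.92 annually
Combined annual = $2,373.12 + $1,534.56 + $3,253.44 + $2,104.92 = $9,266.04
Monthly = $9,266.04 ÷ 12 = $772.17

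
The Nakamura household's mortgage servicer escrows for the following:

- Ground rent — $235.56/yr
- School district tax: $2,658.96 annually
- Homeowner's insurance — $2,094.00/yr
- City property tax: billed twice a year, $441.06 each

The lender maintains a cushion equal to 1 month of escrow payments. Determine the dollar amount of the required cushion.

$489.22

Ground rent: $235.56
School district tax: $2,658.96
Homeowner's insurance: $2,094.00
City property tax: $441.06 × 2 = $882.12
Annual escrow total = $5,870.64
Per month = $5,870.64 ÷ 12 = $489.22
Cushion = 1 × $489.22 = $489.22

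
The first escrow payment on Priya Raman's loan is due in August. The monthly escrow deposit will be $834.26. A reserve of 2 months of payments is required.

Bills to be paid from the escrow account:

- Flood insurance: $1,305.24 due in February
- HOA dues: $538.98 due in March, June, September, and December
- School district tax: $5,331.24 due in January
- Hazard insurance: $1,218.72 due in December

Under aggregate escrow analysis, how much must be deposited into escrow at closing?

Cushion = 2 × $834.26 = $1,668.52
Trial balance (start $0, +$834.26 each month, − disbursements):
  Aug: +$834.26 → $834.26
  Sep: +$834.26 − $538.98 → $1,129.54
  Oct: +$834.26 → $1,963.80
  Nov: +$834.26 → $2,798.06
  Dec: +$834.26 − $1,757.70 → $1,874.62
  Jan: +$834.26 − $5,331.24 → -$2,622.36
  Feb: +$834.26 − $1,305.24 → -$3,093.34
  Mar: +$834.26 − $538.98 → -$2,798.06
  Apr: +$834.26 → -$1,963.80
  May: +$834.26 → -$1,129.54
  Jun: +$834.26 − $538.98 → -$834.26
  Jul: +$834.26 → $0.00
Lowest trial balance = -$3,093.34 (Feb)
Initial deposit = cushion − low point = $1,668.52 − (-$3,093.34) = $4,761.86

$4,761.86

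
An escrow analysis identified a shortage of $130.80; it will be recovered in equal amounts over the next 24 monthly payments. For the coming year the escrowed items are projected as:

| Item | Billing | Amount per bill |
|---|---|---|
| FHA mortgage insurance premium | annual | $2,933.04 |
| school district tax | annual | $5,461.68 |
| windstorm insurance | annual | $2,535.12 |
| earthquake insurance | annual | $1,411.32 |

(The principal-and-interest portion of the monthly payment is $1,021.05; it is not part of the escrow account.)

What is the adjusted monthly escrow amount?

FHA mortgage insurance premium — $2,933.04/yr
School district tax — $5,461.68/yr
Windstorm insurance — $2,535.12/yr
Earthquake insurance — $1,411.32/yr
Total annual escrow = $2,933.04 + $5,461.68 + $2,535.12 + $1,411.32 = $12,341.16
Monthly = $12,341.16 ÷ 12 = $1,028.43
Monthly shortage recovery: $130.80 / 24 = $5.45
New monthly escrow = $1,028.43 + $5.45 = $1,033.88

$1,033.88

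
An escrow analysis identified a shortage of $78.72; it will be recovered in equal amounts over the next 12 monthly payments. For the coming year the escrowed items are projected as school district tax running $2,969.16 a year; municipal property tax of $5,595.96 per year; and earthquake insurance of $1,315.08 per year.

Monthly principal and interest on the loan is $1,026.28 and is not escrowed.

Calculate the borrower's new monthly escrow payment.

School district tax — $2,969.16
Municipal property tax — $5,595.96
Earthquake insurance — $1,315.08
Total annual escrow = $2,969.16 + $5,595.96 + $1,315.08 = $9,880.20
Monthly = $9,880.20 ÷ 12 = $823.35
Monthly shortage recovery: $78.72 / 12 = $6.56
Adjusted monthly = $823.35 + $6.56 = $829.91

$829.91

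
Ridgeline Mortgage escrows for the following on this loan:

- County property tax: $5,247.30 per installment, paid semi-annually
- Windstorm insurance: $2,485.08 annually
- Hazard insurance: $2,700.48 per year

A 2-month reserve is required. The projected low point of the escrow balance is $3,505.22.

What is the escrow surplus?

$891.86

County property tax = $5,247.30 × 2 = $10,494.60/yr
Windstorm insurance = $2,485.08/yr
Hazard insurance = $2,700.48/yr
Total annual escrow = $10,494.60 + $2,485.08 + $2,700.48 = $15,680.16
Monthly escrow = $15,680.16 ÷ 12 = $1,306.68
Required cushion = 2 × $1,306.68 = $2,613.36
Surplus = $3,505.22 − $2,613.36 = $891.86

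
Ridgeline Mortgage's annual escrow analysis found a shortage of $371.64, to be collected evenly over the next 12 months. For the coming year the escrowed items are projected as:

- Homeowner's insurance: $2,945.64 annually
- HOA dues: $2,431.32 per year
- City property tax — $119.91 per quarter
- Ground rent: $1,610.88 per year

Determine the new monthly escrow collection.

$653.26

Homeowner's insurance = $2,945.64
HOA dues = $2,431.32
City property tax = $119.91 × 4 = $479.64
Ground rent = $1,610.88
Yearly total = $7,467.48
Per month = $7,467.48 ÷ 12 = $622.29
Monthly shortage recovery: $371.64 ÷ 12 = $30.97
New monthly escrow = $622.29 + $30.97 = $653.26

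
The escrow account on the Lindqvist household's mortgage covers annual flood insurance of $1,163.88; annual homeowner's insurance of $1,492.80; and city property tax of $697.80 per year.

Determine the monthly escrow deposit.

$279.54

Flood insurance = $1,163.88 annually
Homeowner's insurance = $1,492.80 annually
City property tax = $697.80 annually
Yearly total = $1,163.88 + $1,492.80 + $697.80 = $3,354.48
Per month = $3,354.48 ÷ 12 = $279.54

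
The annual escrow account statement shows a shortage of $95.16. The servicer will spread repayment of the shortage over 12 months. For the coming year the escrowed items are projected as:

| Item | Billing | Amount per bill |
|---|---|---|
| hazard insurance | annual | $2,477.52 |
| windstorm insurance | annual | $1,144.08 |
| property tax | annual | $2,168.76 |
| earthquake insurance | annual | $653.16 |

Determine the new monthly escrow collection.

$544.89

Hazard insurance = $2,477.52 per year
Windstorm insurance = $1,144.08 per year
Property tax = $2,168.76 per year
Earthquake insurance = $653.16 per year
Yearly total = $2,477.52 + $1,144.08 + $2,168.76 + $653.16 = $6,443.52
Base monthly escrow = $6,443.52 ÷ 12 = $536.96
Shortage spread = $95.16 / 12 = $7.93/mo
Adjusted monthly = $536.96 + $7.93 = $544.89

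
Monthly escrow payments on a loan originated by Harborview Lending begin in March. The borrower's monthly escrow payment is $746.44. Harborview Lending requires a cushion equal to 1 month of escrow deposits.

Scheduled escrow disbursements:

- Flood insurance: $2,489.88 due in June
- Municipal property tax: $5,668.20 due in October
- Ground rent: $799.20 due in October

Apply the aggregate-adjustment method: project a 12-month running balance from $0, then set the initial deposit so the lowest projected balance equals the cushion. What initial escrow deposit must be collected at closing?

$3,732.20

Cushion = 1 × $746.44 = $746.44
Trial balance (start $0, +$746.44 each month, − disbursements):
  Mar: +$746.44 → $746.44
  Apr: +$746.44 → $1,492.88
  May: +$746.44 → $2,239.32
  Jun: +$746.44 − $2,489.88 → $495.88
  Jul: +$746.44 → $1,242.32
  Aug: +$746.44 → $1,988.76
  Sep: +$746.44 → $2,735.20
  Oct: +$746.44 − $6,467.40 → -$2,985.76
  Nov: +$746.44 → -$2,239.32
  Dec: +$746.44 → -$1,492.88
  Jan: +$746.44 → -$746.44
  Feb: +$746.44 → $0.00
Lowest trial balance = -$2,985.76 (Oct)
Initial deposit = cushion − low point = $746.44 − (-$2,985.76) = $3,732.20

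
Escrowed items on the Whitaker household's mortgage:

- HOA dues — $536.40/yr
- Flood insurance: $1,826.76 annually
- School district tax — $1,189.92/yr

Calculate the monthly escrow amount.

HOA dues = $536.40/yr
Flood insurance = $1,826.76/yr
School district tax = $1,189.92/yr
Total annual escrow = $3,553.08
Per month = $3,553.08 ÷ 12 = $296.09

$296.09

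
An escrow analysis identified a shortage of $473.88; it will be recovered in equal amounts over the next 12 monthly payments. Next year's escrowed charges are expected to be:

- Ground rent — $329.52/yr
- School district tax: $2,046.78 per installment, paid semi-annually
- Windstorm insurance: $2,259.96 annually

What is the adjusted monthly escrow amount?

$596.41

Ground rent — $329.52 per year
School district tax — $2,046.78 × 2 = $4,093.56 per year
Windstorm insurance — $2,259.96 per year
Yearly total = $329.52 + $4,093.56 + $2,259.96 = $6,683.04
Base monthly escrow = $6,683.04 ÷ 12 = $556.92
Shortage per month = $473.88 ÷ 12 = $39.49
New monthly escrow = $556.92 + $39.49 = $596.41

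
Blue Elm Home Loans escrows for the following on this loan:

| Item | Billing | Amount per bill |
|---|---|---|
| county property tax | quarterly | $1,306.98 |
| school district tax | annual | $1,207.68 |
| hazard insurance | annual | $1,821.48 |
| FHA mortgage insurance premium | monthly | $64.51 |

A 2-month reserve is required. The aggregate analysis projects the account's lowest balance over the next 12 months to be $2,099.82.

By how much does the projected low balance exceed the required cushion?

County property tax: $1,306.98 × 4 = $5,227.92
School district tax: $1,207.68
Hazard insurance: $1,821.48
FHA mortgage insurance premium: $64.51 × 12 = $774.12
Total per year = $5,227.92 + $1,207.68 + $1,821.48 + $774.12 = $9,031.20
Per month = $9,031.20 ÷ 12 = $752.60
Required reserve = 2 × $752.60 = $1,505.20
Excess over cushion: $2,099.82 − $1,505.20 = $594.62

$594.62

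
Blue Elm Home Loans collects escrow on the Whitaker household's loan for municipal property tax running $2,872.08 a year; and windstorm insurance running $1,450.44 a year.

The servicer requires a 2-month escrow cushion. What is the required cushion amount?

$720.42

Municipal property tax = $2,872.08
Windstorm insurance = $1,450.44
Total annual escrow = $2,872.08 + $1,450.44 = $4,322.52
Monthly = $4,322.52 / 12 = $360.21
Reserve = 2 × $360.21 = $720.42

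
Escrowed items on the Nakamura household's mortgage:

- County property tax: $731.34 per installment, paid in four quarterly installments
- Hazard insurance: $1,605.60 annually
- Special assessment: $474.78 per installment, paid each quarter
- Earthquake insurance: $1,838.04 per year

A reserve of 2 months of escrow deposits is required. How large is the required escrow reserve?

$1,378.02

County property tax = $731.34 × 4 = $2,925.36
Hazard insurance = $1,605.60
Special assessment = $474.78 × 4 = $1,899.12
Earthquake insurance = $1,838.04
Annual escrow total = $2,925.36 + $1,605.60 + $1,899.12 + $1,838.04 = $8,268.12
Monthly = $8,268.12 ÷ 12 = $689.01
Reserve = 2 × $689.01 = $1,378.02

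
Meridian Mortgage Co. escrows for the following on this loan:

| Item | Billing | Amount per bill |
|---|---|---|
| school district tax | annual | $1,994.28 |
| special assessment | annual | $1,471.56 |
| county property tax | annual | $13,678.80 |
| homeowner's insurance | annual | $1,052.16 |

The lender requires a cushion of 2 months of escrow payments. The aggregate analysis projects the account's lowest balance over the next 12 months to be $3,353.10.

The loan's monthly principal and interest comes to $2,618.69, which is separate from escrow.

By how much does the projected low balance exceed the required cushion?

$320.30

School district tax: $1,994.28/yr
Special assessment: $1,471.56/yr
County property tax: $13,678.80/yr
Homeowner's insurance: $1,052.16/yr
Yearly total = $1,994.28 + $1,471.56 + $13,678.80 + $1,052.16 = $18,196.80
Base monthly escrow = $18,196.80 / 12 = $1,516.40
Cushion = 2 × $1,516.40 = $3,032.80
Surplus = $3,353.10 − $3,032.80 = $320.30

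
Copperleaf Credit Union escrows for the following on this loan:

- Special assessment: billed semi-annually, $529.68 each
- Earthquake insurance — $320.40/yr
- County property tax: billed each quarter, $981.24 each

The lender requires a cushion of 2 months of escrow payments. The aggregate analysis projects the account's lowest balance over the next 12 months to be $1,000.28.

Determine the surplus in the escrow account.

$116.16

Special assessment = $529.68 × 2 = $1,059.36 per year
Earthquake insurance = $320.40 per year
County property tax = $981.24 × 4 = $3,924.96 per year
Annual escrow total = $1,059.36 + $320.40 + $3,924.96 = $5,304.72
Monthly = $5,304.72 ÷ 12 = $442.06
Cushion = 2 × $442.06 = $884.12
Surplus = $1,000.28 − $884.12 = $116.16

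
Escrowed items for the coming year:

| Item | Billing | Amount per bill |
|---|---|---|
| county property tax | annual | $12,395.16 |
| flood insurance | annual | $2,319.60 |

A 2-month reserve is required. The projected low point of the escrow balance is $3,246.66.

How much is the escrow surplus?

$794.20

County property tax — $12,395.16
Flood insurance — $2,319.60
Annual escrow total = $14,714.76
Base monthly escrow = $14,714.76 / 12 = $1,226.23
Required cushion = 2 × $1,226.23 = $2,452.46
Excess over cushion: $3,246.66 − $2,452.46 = $794.20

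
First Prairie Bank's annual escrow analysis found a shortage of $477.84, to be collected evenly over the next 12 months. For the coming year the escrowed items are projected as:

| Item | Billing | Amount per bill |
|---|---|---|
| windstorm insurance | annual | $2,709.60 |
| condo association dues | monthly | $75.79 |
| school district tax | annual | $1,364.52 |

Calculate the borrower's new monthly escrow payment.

Windstorm insurance = $2,709.60
Condo association dues = $75.79 × 12 = $909.48
School district tax = $1,364.52
Combined annual = $2,709.60 + $909.48 + $1,364.52 = $4,983.60
Base monthly escrow = $4,983.60 ÷ 12 = $415.30
Monthly shortage recovery: $477.84 / 12 = $39.82
Adjusted monthly = $415.30 + $39.82 = $455.12

$455.12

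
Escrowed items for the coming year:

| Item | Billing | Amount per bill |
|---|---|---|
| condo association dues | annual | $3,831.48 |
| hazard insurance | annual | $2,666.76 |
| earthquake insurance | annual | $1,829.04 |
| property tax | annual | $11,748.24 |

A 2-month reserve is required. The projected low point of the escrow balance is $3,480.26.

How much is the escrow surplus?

$134.34

Condo association dues — $3,831.48 per year
Hazard insurance — $2,666.76 per year
Earthquake insurance — $1,829.04 per year
Property tax — $11,748.24 per year
Total annual escrow = $3,831.48 + $2,666.76 + $1,829.04 + $11,748.24 = $20,075.52
Per month = $20,075.52 / 12 = $1,672.96
Cushion = 2 × $1,672.96 = $3,345.92
Excess over cushion: $3,480.26 − $3,345.92 = $134.34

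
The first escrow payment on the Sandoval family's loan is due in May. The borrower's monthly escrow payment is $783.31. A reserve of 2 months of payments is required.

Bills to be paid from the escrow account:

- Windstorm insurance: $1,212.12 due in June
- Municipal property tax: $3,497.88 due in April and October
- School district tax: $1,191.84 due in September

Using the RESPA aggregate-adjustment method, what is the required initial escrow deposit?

$2,768.60

Cushion = 2 × $783.31 = $1,566.62
Trial balance (start $0, +$783.31 each month, − disbursements):
  May: +$783.31 → $783.31
  Jun: +$783.31 − $1,212.12 → $354.50
  Jul: +$783.31 → $1,137.81
  Aug: +$783.31 → $1,921.12
  Sep: +$783.31 − $1,191.84 → $1,512.59
  Oct: +$783.31 − $3,497.88 → -$1,201.98
  Nov: +$783.31 → -$418.67
  Dec: +$783.31 → $364.64
  Jan: +$783.31 → $1,147.95
  Feb: +$783.31 → $1,931.26
  Mar: +$783.31 → $2,714.57
  Apr: +$783.31 − $3,497.88 → $0.00
Lowest trial balance = -$1,201.98 (Oct)
Initial deposit = cushion − low point = $1,566.62 − (-$1,201.98) = $2,768.60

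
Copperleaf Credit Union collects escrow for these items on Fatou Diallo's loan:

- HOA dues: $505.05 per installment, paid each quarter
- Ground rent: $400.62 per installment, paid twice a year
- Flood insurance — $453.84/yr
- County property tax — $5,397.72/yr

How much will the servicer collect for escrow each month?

HOA dues: $505.05 × 4 = $2,020.20
Ground rent: $400.62 × 2 = $801.24
Flood insurance: $453.84
County property tax: $5,397.72
Total annual escrow = $2,020.20 + $801.24 + $453.84 + $5,397.72 = $8,673.00
Monthly = $8,673.00 / 12 = $722.75

$722.75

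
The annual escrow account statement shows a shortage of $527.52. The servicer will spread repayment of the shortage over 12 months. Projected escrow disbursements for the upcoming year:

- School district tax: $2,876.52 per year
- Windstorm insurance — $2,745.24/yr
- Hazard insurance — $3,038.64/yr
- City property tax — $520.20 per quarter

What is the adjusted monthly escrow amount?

$939.06

School district tax: $2,876.52 per year
Windstorm insurance: $2,745.24 per year
Hazard insurance: $3,038.64 per year
City property tax: $520.20 × 4 = $2,080.80 per year
Annual escrow total = $10,741.20
Per month = $10,741.20 / 12 = $895.10
Monthly shortage recovery: $527.52 / 12 = $43.96
New monthly escrow = $895.10 + $43.96 = $939.06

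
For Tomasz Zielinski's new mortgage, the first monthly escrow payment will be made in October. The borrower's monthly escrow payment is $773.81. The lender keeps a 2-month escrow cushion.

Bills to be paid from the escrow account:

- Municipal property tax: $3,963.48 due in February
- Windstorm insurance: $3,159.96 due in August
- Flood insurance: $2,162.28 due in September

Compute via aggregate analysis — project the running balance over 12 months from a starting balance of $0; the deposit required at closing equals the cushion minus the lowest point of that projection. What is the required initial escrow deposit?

$1,642.05

Cushion = 2 × $773.81 = $1,547.62
Trial balance (start $0, +$773.81 each month, − disbursements):
  Oct: +$773.81 → $773.81
  Nov: +$773.81 → $1,547.62
  Dec: +$773.81 → $2,321.43
  Jan: +$773.81 → $3,095.24
  Feb: +$773.81 − $3,963.48 → -$94.43
  Mar: +$773.81 → $679.38
  Apr: +$773.81 → $1,453.19
  May: +$773.81 → $2,227.00
  Jun: +$773.81 → $3,000.81
  Jul: +$773.81 → $3,774.62
  Aug: +$773.81 − $3,159.96 → $1,388.47
  Sep: +$773.81 − $2,162.28 → $0.00
Lowest trial balance = -$94.43 (Feb)
Initial deposit = cushion − low point = $1,547.62 − (-$94.43) = $1,642.05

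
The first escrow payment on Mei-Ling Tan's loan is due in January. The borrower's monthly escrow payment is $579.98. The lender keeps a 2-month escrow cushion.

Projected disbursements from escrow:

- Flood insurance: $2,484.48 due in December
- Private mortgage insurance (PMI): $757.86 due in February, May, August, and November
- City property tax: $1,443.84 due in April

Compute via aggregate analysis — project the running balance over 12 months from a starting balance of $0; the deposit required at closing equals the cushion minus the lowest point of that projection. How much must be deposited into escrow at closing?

$1,219.62

Cushion = 2 × $579.98 = $1,159.96
Trial balance (start $0, +$579.98 each month, − disbursements):
  Jan: +$579.98 → $579.98
  Feb: +$579.98 − $757.86 → $402.10
  Mar: +$579.98 → $982.08
  Apr: +$579.98 − $1,443.84 → $118.22
  May: +$579.98 − $757.86 → -$59.66
  Jun: +$579.98 → $520.32
  Jul: +$579.98 → $1,100.30
  Aug: +$579.98 − $757.86 → $922.42
  Sep: +$579.98 → $1,502.40
  Oct: +$579.98 → $2,082.38
  Nov: +$579.98 − $757.86 → $1,904.50
  Dec: +$579.98 − $2,484.48 → $0.00
Lowest trial balance = -$59.66 (May)
Initial deposit = cushion − low point = $1,159.96 − (-$59.66) = $1,219.62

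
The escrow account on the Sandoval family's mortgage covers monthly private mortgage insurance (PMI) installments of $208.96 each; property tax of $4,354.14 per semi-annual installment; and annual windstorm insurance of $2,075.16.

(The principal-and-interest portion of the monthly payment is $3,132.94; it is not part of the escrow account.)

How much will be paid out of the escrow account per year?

Private mortgage insurance (PMI) = $208.96 × 12 = $2,507.52
Property tax = $4,354.14 × 2 = $8,708.28
Windstorm insurance = $2,075.16
Yearly total = $2,507.52 + $8,708.28 + $2,075.16 = $13,290.96

$13,290.96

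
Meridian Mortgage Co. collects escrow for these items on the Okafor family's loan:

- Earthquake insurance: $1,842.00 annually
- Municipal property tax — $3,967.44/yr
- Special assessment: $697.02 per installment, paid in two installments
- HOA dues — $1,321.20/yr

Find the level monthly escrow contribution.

$710.39

Earthquake insurance = $1,842.00 annually
Municipal property tax = $3,967.44 annually
Special assessment = $697.02 × 2 = $1,394.04 annually
HOA dues = $1,321.20 annually
Yearly total = $8,524.68
Per month = $8,524.68 / 12 = $710.39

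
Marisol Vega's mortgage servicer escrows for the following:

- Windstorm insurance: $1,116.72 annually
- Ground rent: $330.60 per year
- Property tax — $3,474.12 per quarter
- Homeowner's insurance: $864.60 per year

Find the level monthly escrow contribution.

Windstorm insurance: $1,116.72
Ground rent: $330.60
Property tax: $3,474.12 × 4 = $13,896.48
Homeowner's insurance: $864.60
Annual escrow total = $1,116.72 + $330.60 + $13,896.48 + $864.60 = $16,208.40
Monthly escrow = $16,208.40 ÷ 12 = $1,350.70

$1,350.70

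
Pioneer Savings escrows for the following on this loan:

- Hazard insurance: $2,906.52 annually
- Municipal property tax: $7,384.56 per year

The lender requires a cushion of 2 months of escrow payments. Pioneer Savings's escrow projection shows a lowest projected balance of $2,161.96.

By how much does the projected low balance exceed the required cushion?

$446.78

Hazard insurance: $2,906.52/yr
Municipal property tax: $7,384.56/yr
Total annual escrow = $2,906.52 + $7,384.56 = $10,291.08
Monthly = $10,291.08 / 12 = $857.59
Required cushion = 2 × $857.59 = $1,715.18
Excess over cushion: $2,161.96 − $1,715.18 = $446.78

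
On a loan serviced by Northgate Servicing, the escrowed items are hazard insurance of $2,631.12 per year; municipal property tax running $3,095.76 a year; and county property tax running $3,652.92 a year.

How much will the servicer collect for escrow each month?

Hazard insurance — $2,631.12 per year
Municipal property tax — $3,095.76 per year
County property tax — $3,652.92 per year
Combined annual = $9,379.80
Base monthly escrow = $9,379.80 / 12 = $781.65

$781.65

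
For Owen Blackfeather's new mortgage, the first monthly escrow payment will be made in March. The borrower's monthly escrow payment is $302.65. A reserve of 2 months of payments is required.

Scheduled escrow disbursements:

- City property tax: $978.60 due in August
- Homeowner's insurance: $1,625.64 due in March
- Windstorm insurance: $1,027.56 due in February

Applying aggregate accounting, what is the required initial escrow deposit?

Cushion = 2 × $302.65 = $605.30
Trial balance (start $0, +$302.65 each month, − disbursements):
  Mar: +$302.65 − $1,625.64 → -$1,322.99
  Apr: +$302.65 → -$1,020.34
  May: +$302.65 → -$717.69
  Jun: +$302.65 → -$415.04
  Jul: +$302.65 → -$112.39
  Aug: +$302.65 − $978.60 → -$788.34
  Sep: +$302.65 → -$485.69
  Oct: +$302.65 → -$183.04
  Nov: +$302.65 → $119.61
  Dec: +$302.65 → $422.26
  Jan: +$302.65 → $724.91
  Feb: +$302.65 − $1,027.56 → $0.00
Lowest trial balance = -$1,322.99 (Mar)
Initial deposit = cushion − low point = $605.30 − (-$1,322.99) = $1,928.29

$1,928.29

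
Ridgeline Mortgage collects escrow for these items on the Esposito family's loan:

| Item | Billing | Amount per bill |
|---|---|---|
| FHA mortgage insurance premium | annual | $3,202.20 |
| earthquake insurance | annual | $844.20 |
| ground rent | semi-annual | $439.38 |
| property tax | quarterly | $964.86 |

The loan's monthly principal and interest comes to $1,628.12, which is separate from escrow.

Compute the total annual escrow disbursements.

FHA mortgage insurance premium — $3,202.20 per year
Earthquake insurance — $844.20 per year
Ground rent — $439.38 × 2 = $878.76 per year
Property tax — $964.86 × 4 = $3,859.44 per year
Total per year = $8,784.60

$8,784.60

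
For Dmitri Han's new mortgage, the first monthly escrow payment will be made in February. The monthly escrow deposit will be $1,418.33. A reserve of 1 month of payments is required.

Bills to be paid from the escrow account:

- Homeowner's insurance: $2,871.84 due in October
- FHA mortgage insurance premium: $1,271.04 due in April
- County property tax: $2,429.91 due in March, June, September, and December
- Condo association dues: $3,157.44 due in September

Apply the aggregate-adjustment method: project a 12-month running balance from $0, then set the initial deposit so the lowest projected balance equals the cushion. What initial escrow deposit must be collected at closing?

$3,243.41

Cushion = 1 × $1,418.33 = $1,418.33
Trial balance (start $0, +$1,418.33 each month, − disbursements):
  Feb: +$1,418.33 → $1,418.33
  Mar: +$1,418.33 − $2,429.91 → $406.75
  Apr: +$1,418.33 − $1,271.04 → $554.04
  May: +$1,418.33 → $1,972.37
  Jun: +$1,418.33 − $2,429.91 → $960.79
  Jul: +$1,418.33 → $2,379.12
  Aug: +$1,418.33 → $3,797.45
  Sep: +$1,418.33 − $5,587.35 → -$371.57
  Oct: +$1,418.33 − $2,871.84 → -$1,825.08
  Nov: +$1,418.33 → -$406.75
  Dec: +$1,418.33 − $2,429.91 → -$1,418.33
  Jan: +$1,418.33 → $0.00
Lowest trial balance = -$1,825.08 (Oct)
Initial deposit = cushion − low point = $1,418.33 − (-$1,825.08) = $3,243.41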